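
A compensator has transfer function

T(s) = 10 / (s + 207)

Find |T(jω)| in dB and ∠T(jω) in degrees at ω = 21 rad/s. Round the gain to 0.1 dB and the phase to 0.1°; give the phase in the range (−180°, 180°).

Substitute s = j21:
Numerator: 10 = 10 + j0
Denominator: (j21) + 207 = 207 + j21
|N| = √(10² + 0²) ≈ 10, ∠N ≈ 0.00°
|D| = √(207² + 21²) ≈ 208.06, ∠D ≈ 5.79°
|T| = 10 / 208.06 ≈ 0.048063
Gain = 20 log₁₀(0.048063) ≈ -26.36 dB
∠T = 0.00° − 5.79° = -5.79°

-26.4 dB, -5.8°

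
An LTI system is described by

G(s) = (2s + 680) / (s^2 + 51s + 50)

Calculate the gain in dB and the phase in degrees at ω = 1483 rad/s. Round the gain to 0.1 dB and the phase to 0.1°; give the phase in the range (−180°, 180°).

Substitute s = j1483:
Numerator: 2(j1483) + 680 = 680 + j2966
Denominator: (j1483)^2 + 51(j1483) + 50 = -2199239 + j75633
|N| = √(680² + 2966²) ≈ 3043, ∠N ≈ 77.09°
|D| = √(2199239² + 75633²) ≈ 2.2005e+06, ∠D ≈ 178.03°
|G| = 3043 / 2.2005e+06 ≈ 0.0013829
Gain = 20 log₁₀(0.0013829) ≈ -57.18 dB
∠G = 77.09° − 178.03° = -100.94°

-57.2 dB, -100.9°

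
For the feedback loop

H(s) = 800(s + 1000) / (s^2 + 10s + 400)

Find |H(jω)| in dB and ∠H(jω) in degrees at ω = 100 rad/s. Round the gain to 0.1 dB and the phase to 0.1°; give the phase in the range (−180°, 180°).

At s = jω = j100:
zero (s+1000): 1000 + j100 → |·| = √(1000²+100²) = √1010000 ≈ 1005, ∠ = arctan(100/1000) ≈ 5.71°
quadratic: (j100)² + 10·j100 + 400 = -9600 + j1000 → |·| ≈ 9651.9, ∠ ≈ 174.05°
|H| = 800 · 1005 / 9651.9 ≈ 83.3
Gain = 20 log₁₀(83.3) ≈ 38.41 dB
∠H = 5.71° − 174.05° = -168.34°

38.4 dB, -168.3°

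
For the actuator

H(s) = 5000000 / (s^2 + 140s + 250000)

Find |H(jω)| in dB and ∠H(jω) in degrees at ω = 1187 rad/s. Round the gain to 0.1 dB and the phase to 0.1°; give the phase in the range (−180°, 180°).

At s = jω = j1187:
quadratic: (j1187)² + 140·j1187 + 250000 = -1158969 + j166180 → |·| ≈ 1.1708e+06, ∠ ≈ 171.84°
|H| = 5000000 / 1.1708e+06 ≈ 4.2706
Gain = 20 log₁₀(4.2706) ≈ 12.61 dB
∠H = 0.00° − 171.84° = -171.84°

12.6 dB, -171.8°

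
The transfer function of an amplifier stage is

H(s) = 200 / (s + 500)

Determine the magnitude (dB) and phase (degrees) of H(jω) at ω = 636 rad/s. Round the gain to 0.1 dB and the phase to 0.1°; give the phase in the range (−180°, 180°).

At s = jω = j636:
pole (s+500): 500 + j636 → |·| = √(500²+636²) = √654496 ≈ 809.01, ∠ = arctan(636/500) ≈ 51.83°
|H| = 200 / 809.01 ≈ 0.24722
Gain = 20 log₁₀(0.24722) ≈ -12.14 dB
∠H = 0.00° − 51.83° = -51.83°

-12.1 dB, -51.8°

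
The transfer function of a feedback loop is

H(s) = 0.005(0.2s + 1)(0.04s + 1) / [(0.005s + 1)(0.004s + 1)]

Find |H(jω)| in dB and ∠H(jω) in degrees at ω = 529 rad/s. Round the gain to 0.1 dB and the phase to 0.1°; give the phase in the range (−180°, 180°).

At ω = 529 rad/s:
zero (1 + j529·0.2) = 1 + j105.8 → |·| ≈ 105.8, ∠ ≈ 89.46°
zero (1 + j529·0.04) = 1 + j21.16 → |·| ≈ 21.184, ∠ ≈ 87.29°
pole (1 + j529·0.005) = 1 + j2.645 → |·| ≈ 2.8277, ∠ ≈ 69.29°
pole (1 + j529·0.004) = 1 + j2.116 → |·| ≈ 2.3404, ∠ ≈ 64.71°
|H| = 0.005 · 105.8 · 21.184 / (2.8277 · 2.3404) ≈ 1.6933
Gain = 20 log₁₀(1.6933) ≈ 4.57 dB
∠H = (89.46° + 87.29°) − (69.29° + 64.71°) = 42.75°

4.6 dB, 42.8°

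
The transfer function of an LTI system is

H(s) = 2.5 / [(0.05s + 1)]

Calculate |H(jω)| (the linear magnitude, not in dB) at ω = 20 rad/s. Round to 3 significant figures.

1.77

At ω = 20 rad/s:
pole (1 + j20·0.05) = 1 + j1 → |·| ≈ 1.4142, ∠ ≈ 45.00°
|H| = 2.5 · 1 / (1.4142) ≈ 1.7678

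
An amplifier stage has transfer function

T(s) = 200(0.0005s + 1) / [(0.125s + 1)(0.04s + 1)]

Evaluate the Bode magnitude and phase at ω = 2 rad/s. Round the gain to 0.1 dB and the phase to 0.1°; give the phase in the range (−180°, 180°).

45.7 dB, -18.6°

At ω = 2 rad/s:
zero (1 + j2·0.0005) = 1 + j0.001 → |·| ≈ 1, ∠ ≈ 0.06°
pole (1 + j2·0.125) = 1 + j0.25 → |·| ≈ 1.0308, ∠ ≈ 14.04°
pole (1 + j2·0.04) = 1 + j0.08 → |·| ≈ 1.0032, ∠ ≈ 4.57°
|T| = 200 · 1 / (1.0308 · 1.0032) ≈ 193.41
Gain = 20 log₁₀(193.41) ≈ 45.73 dB
∠T = (0.06°) − (14.04° + 4.57°) = -18.55°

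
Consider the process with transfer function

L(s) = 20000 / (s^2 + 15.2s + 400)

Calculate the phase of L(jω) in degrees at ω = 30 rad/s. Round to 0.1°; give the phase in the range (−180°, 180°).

-137.6°

At s = jω = j30:
quadratic: (j30)² + 15.2·j30 + 400 = -500 + j456 → |·| ≈ 676.71, ∠ ≈ 137.64°
∠L = 0.00° − 137.64° = -137.64°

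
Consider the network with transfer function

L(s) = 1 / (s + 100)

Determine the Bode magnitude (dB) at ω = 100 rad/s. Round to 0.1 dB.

Substitute s = j100:
Numerator: 1 = 1 + j0
Denominator: (j100) + 100 = 100 + j100
|N| = √(1² + 0²) ≈ 1, ∠N ≈ 0.00°
|D| = √(100² + 100²) ≈ 141.42, ∠D ≈ 45.00°
|L| = 1 / 141.42 ≈ 0.0070711
Gain = 20 log₁₀(0.0070711) ≈ -43.01 dB

-43.0 dB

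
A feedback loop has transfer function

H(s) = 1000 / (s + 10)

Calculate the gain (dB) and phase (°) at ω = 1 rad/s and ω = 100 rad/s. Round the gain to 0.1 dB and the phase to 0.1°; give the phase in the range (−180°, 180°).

Substitute s = j1:
Numerator: 1000 = 1000 + j0
Denominator: (j1) + 10 = 10 + j1
|N| = √(1000² + 0²) ≈ 1000, ∠N ≈ 0.00°
|D| = √(10² + 1²) ≈ 10.05, ∠D ≈ 5.71°
|H| = 1000 / 10.05 ≈ 99.502
Gain = 20 log₁₀(99.502) ≈ 39.96 dB
∠H = 0.00° − 5.71° = -5.71°

Substitute s = j100:
Numerator: 1000 = 1000 + j0
Denominator: (j100) + 10 = 10 + j100
|N| = √(1000² + 0²) ≈ 1000, ∠N ≈ 0.00°
|D| = √(10² + 100²) ≈ 100.5, ∠D ≈ 84.29°
|H| = 1000 / 100.5 ≈ 9.9502
Gain = 20 log₁₀(9.9502) ≈ 19.96 dB
∠H = 0.00° − 84.29° = -84.29°

ω = 1: 40.0 dB, -5.7°; ω = 100: 20.0 dB, -84.3°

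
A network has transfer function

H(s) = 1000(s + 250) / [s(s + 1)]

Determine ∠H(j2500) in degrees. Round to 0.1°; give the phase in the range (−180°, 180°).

-95.7°

At s = jω = j2500:
zero (s+250): 250 + j2500 → |·| = √(250²+2500²) = √6312500 ≈ 2512.5, ∠ = arctan(2500/250) ≈ 84.29°
pole (s+1): 1 + j2500 → |·| = √(1²+2500²) = √6250001 ≈ 2500, ∠ = arctan(2500/1) ≈ 89.98°
pole at origin: |s| = 2500, ∠ = 90.00° (in denominator)
∠H = 84.29° − 179.98° = -95.69°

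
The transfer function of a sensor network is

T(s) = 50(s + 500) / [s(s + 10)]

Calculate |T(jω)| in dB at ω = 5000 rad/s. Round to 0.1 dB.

At s = jω = j5000:
zero (s+500): 500 + j5000 → |·| = √(500²+5000²) = √25250000 ≈ 5024.9, ∠ = arctan(5000/500) ≈ 84.29°
pole (s+10): 10 + j5000 → |·| = √(10²+5000²) = √25000100 ≈ 5000, ∠ = arctan(5000/10) ≈ 89.89°
pole at origin: |s| = 5000, ∠ = 90.00° (in denominator)
|T| = 50 · 5024.9 / 2.5e+07 ≈ 0.01005
Gain = 20 log₁₀(0.01005) ≈ -39.96 dB

-40.0 dB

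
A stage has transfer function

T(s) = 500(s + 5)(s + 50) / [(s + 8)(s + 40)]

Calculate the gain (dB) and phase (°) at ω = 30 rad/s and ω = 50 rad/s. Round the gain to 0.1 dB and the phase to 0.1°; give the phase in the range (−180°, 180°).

At s = jω = j30:
zero (s+5): 5 + j30 → |·| = √(5²+30²) = √925 ≈ 30.414, ∠ = arctan(30/5) ≈ 80.54°
zero (s+50): 50 + j30 → |·| = √(50²+30²) = √3400 ≈ 58.31, ∠ = arctan(30/50) ≈ 30.96°
pole (s+8): 8 + j30 → |·| = √(8²+30²) = √964 ≈ 31.048, ∠ = arctan(30/8) ≈ 75.07°
pole (s+40): 40 + j30 → |·| = √(40²+30²) = √2500 ≈ 50, ∠ = arctan(30/40) ≈ 36.87°
|T| = 500 · 1773.4 / 1552.4 ≈ 571.18
Gain = 20 log₁₀(571.18) ≈ 55.14 dB
∠T = 111.50° − 111.94° = -0.44°

At s = jω = j50:
zero (s+5): 5 + j50 → |·| = √(5²+50²) = √2525 ≈ 50.249, ∠ = arctan(50/5) ≈ 84.29°
zero (s+50): 50 + j50 → |·| = √(50²+50²) = √5000 ≈ 70.711, ∠ = arctan(50/50) ≈ 45.00°
pole (s+8): 8 + j50 → |·| = √(8²+50²) = √2564 ≈ 50.636, ∠ = arctan(50/8) ≈ 80.91°
pole (s+40): 40 + j50 → |·| = √(40²+50²) = √4100 ≈ 64.031, ∠ = arctan(50/40) ≈ 51.34°
|T| = 500 · 3553.2 / 3242.3 ≈ 547.94
Gain = 20 log₁₀(547.94) ≈ 54.77 dB
∠T = 129.29° − 132.25° = -2.96°

ω = 30: 55.1 dB, -0.4°; ω = 50: 54.8 dB, -3.0°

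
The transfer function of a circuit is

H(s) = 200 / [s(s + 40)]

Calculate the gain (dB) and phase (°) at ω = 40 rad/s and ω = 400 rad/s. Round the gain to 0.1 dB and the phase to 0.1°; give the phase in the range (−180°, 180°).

ω = 40: -21.1 dB, -135.0°; ω = 400: -58.1 dB, -174.3°

At s = jω = j40:
pole (s+40): 40 + j40 → |·| = √(40²+40²) = √3200 ≈ 56.569, ∠ = arctan(40/40) ≈ 45.00°
pole at origin: |s| = 40, ∠ = 90.00° (in denominator)
|H| = 200 / 2262.8 ≈ 0.088386
Gain = 20 log₁₀(0.088386) ≈ -21.07 dB
∠H = 0.00° − 135.00° = -135.00°

At s = jω = j400:
pole (s+40): 40 + j400 → |·| = √(40²+400²) = √161600 ≈ 402, ∠ = arctan(400/40) ≈ 84.29°
pole at origin: |s| = 400, ∠ = 90.00° (in denominator)
|H| = 200 / 1.608e+05 ≈ 0.0012438
Gain = 20 log₁₀(0.0012438) ≈ -58.10 dB
∠H = 0.00° − 174.29° = -174.29°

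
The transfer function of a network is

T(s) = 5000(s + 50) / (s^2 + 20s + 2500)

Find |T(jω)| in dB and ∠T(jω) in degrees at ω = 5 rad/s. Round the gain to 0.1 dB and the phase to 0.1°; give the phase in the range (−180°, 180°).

40.1 dB, 3.4°

At s = jω = j5:
zero (s+50): 50 + j5 → |·| = √(50²+5²) = √2525 ≈ 50.249, ∠ = arctan(5/50) ≈ 5.71°
quadratic: (j5)² + 20·j5 + 2500 = 2475 + j100 → |·| ≈ 2477, ∠ ≈ 2.31°
|T| = 5000 · 50.249 / 2477 ≈ 101.43
Gain = 20 log₁₀(101.43) ≈ 40.12 dB
∠T = 5.71° − 2.31° = 3.40°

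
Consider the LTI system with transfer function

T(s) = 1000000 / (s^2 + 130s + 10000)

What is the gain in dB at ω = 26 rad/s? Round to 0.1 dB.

40.1 dB

At s = jω = j26:
quadratic: (j26)² + 130·j26 + 10000 = 9324 + j3380 → |·| ≈ 9917.7, ∠ ≈ 19.93°
|T| = 1000000 / 9917.7 ≈ 100.83
Gain = 20 log₁₀(100.83) ≈ 40.07 dB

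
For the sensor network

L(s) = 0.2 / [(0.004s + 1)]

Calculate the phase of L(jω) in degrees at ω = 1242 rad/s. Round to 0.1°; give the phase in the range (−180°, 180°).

At ω = 1242 rad/s:
pole (1 + j1242·0.004) = 1 + j4.968 → |·| ≈ 5.0676, ∠ ≈ 78.62°
∠L = (0°) − (78.62°) = -78.62°

-78.6°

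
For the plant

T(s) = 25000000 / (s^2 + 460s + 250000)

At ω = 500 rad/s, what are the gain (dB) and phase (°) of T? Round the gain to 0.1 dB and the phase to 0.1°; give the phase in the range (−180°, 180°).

At s = jω = j500:
quadratic: (j500)² + 460·j500 + 250000 = 0 + j230000 → |·| ≈ 2.3e+05, ∠ ≈ 90.00°
|T| = 25000000 / 2.3e+05 ≈ 108.7
Gain = 20 log₁₀(108.7) ≈ 40.72 dB
∠T = 0.00° − 90.00° = -90.00°

40.7 dB, -90.0°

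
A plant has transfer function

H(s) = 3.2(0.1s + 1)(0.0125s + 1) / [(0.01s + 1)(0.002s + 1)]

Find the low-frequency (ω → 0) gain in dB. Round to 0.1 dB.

H(0) = 3.2 · 1 / 1 = 3.2
20 log₁₀(3.2) ≈ 10.10 dB

10.1 dB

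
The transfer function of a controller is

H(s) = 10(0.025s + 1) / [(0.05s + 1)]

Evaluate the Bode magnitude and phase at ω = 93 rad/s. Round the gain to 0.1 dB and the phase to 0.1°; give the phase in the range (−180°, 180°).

At ω = 93 rad/s:
zero (1 + j93·0.025) = 1 + j2.325 → |·| ≈ 2.5309, ∠ ≈ 66.73°
pole (1 + j93·0.05) = 1 + j4.65 → |·| ≈ 4.7563, ∠ ≈ 77.86°
|H| = 10 · 2.5309 / (4.7563) ≈ 5.3212
Gain = 20 log₁₀(5.3212) ≈ 14.52 dB
∠H = (66.73°) − (77.86°) = -11.13°

14.5 dB, -11.1°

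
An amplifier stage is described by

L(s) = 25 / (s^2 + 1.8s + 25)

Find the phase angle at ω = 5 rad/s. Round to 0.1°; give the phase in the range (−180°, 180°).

-90.0°

At s = jω = j5:
quadratic: (j5)² + 1.8·j5 + 25 = 0 + j9 → |·| ≈ 9, ∠ ≈ 90.00°
∠L = 0.00° − 90.00° = -90.00°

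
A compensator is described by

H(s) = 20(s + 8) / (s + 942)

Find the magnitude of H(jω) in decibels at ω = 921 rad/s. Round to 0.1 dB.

At s = jω = j921:
zero (s+8): 8 + j921 → |·| = √(8²+921²) = √848305 ≈ 921.03, ∠ = arctan(921/8) ≈ 89.50°
pole (s+942): 942 + j921 → |·| = √(942²+921²) = √1735605 ≈ 1317.4, ∠ = arctan(921/942) ≈ 44.35°
|H| = 20 · 921.03 / 1317.4 ≈ 13.983
Gain = 20 log₁₀(13.983) ≈ 22.91 dB

22.9 dB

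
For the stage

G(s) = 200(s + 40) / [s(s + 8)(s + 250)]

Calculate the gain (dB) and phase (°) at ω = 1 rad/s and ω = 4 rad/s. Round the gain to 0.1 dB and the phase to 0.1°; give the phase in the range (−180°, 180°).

ω = 1: 12.0 dB, -95.9°; ω = 4: -0.9 dB, -111.8°

At s = jω = j1:
zero (s+40): 40 + j1 → |·| = √(40²+1²) = √1601 ≈ 40.012, ∠ = arctan(1/40) ≈ 1.43°
pole (s+8): 8 + j1 → |·| = √(8²+1²) = √65 ≈ 8.0623, ∠ = arctan(1/8) ≈ 7.13°
pole (s+250): 250 + j1 → |·| = √(250²+1²) = √62501 ≈ 250, ∠ = arctan(1/250) ≈ 0.23°
pole at origin: |s| = 1, ∠ = 90.00° (in denominator)
|G| = 200 · 40.012 / 2015.6 ≈ 3.9702
Gain = 20 log₁₀(3.9702) ≈ 11.98 dB
∠G = 1.43° − 97.36° = -95.93°

At s = jω = j4:
zero (s+40): 40 + j4 → |·| = √(40²+4²) = √1616 ≈ 40.2, ∠ = arctan(4/40) ≈ 5.71°
pole (s+8): 8 + j4 → |·| = √(8²+4²) = √80 ≈ 8.9443, ∠ = arctan(4/8) ≈ 26.57°
pole (s+250): 250 + j4 → |·| = √(250²+4²) = √62516 ≈ 250.03, ∠ = arctan(4/250) ≈ 0.92°
pole at origin: |s| = 4, ∠ = 90.00° (in denominator)
|G| = 200 · 40.2 / 8945.4 ≈ 0.89879
Gain = 20 log₁₀(0.89879) ≈ -0.93 dB
∠G = 5.71° − 117.49° = -111.78°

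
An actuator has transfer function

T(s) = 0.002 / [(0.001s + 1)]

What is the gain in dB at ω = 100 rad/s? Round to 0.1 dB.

-54.0 dB

At ω = 100 rad/s:
pole (1 + j100·0.001) = 1 + j0.1 → |·| ≈ 1.005, ∠ ≈ 5.71°
|T| = 0.002 · 1 / (1.005) ≈ 0.00199
Gain = 20 log₁₀(0.00199) ≈ -54.02 dB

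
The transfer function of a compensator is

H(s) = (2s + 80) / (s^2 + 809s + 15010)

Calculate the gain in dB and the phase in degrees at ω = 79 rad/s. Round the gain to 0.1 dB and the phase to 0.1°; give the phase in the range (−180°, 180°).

-51.2 dB, -19.0°

Substitute s = j79:
Numerator: 2(j79) + 80 = 80 + j158
Denominator: (j79)^2 + 809(j79) + 15010 = 8769 + j63911
|N| = √(80² + 158²) ≈ 177.1, ∠N ≈ 63.15°
|D| = √(8769² + 63911²) ≈ 64510, ∠D ≈ 82.19°
|H| = 177.1 / 64510 ≈ 0.0027453
Gain = 20 log₁₀(0.0027453) ≈ -51.23 dB
∠H = 63.15° − 82.19° = -19.04°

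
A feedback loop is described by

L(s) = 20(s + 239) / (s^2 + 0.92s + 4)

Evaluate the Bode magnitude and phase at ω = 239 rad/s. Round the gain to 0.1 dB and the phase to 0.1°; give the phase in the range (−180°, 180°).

-18.5 dB, -134.8°

At s = jω = j239:
zero (s+239): 239 + j239 → |·| = √(239²+239²) = √114242 ≈ 338, ∠ = arctan(239/239) ≈ 45.00°
quadratic: (j239)² + 0.92·j239 + 4 = -57117 + j219.88 → |·| ≈ 57117, ∠ ≈ 179.78°
|L| = 20 · 338 / 57117 ≈ 0.11835
Gain = 20 log₁₀(0.11835) ≈ -18.54 dB
∠L = 45.00° − 179.78° = -134.78°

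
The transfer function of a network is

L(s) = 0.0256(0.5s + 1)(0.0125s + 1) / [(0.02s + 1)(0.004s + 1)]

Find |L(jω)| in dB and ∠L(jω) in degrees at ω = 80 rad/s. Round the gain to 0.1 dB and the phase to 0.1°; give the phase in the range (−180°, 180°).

-2.7 dB, 57.8°

At ω = 80 rad/s:
zero (1 + j80·0.5) = 1 + j40 → |·| ≈ 40.012, ∠ ≈ 88.57°
zero (1 + j80·0.0125) = 1 + j1 → |·| ≈ 1.4142, ∠ ≈ 45.00°
pole (1 + j80·0.02) = 1 + j1.6 → |·| ≈ 1.8868, ∠ ≈ 57.99°
pole (1 + j80·0.004) = 1 + j0.32 → |·| ≈ 1.05, ∠ ≈ 17.74°
|L| = 0.0256 · 40.012 · 1.4142 / (1.8868 · 1.05) ≈ 0.73118
Gain = 20 log₁₀(0.73118) ≈ -2.72 dB
∠L = (88.57° + 45.00°) − (57.99° + 17.74°) = 57.84°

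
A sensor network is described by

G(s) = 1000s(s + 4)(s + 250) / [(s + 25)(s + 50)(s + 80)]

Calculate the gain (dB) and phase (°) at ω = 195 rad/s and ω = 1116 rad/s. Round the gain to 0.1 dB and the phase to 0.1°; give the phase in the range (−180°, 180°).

At s = jω = j195:
zero (s+4): 4 + j195 → |·| = √(4²+195²) = √38041 ≈ 195.04, ∠ = arctan(195/4) ≈ 88.82°
zero (s+250): 250 + j195 → |·| = √(250²+195²) = √100525 ≈ 317.06, ∠ = arctan(195/250) ≈ 37.95°
zero at origin: s = j195 → |·| = 195, ∠ = 90.00°
pole (s+25): 25 + j195 → |·| = √(25²+195²) = √38650 ≈ 196.6, ∠ = arctan(195/25) ≈ 82.69°
pole (s+50): 50 + j195 → |·| = √(50²+195²) = √40525 ≈ 201.31, ∠ = arctan(195/50) ≈ 75.62°
pole (s+80): 80 + j195 → |·| = √(80²+195²) = √44425 ≈ 210.77, ∠ = arctan(195/80) ≈ 67.69°
|G| = 1000 · 1.2059e+07 / 8.3418e+06 ≈ 1445.6
Gain = 20 log₁₀(1445.6) ≈ 63.20 dB
∠G = 216.77° − 226.00° = -9.23°

At s = jω = j1116:
zero (s+4): 4 + j1116 → |·| = √(4²+1116²) = √1245472 ≈ 1116, ∠ = arctan(1116/4) ≈ 89.79°
zero (s+250): 250 + j1116 → |·| = √(250²+1116²) = √1307956 ≈ 1143.7, ∠ = arctan(1116/250) ≈ 77.37°
zero at origin: s = j1116 → |·| = 1116, ∠ = 90.00°
pole (s+25): 25 + j1116 → |·| = √(25²+1116²) = √1246081 ≈ 1116.3, ∠ = arctan(1116/25) ≈ 88.72°
pole (s+50): 50 + j1116 → |·| = √(50²+1116²) = √1247956 ≈ 1117.1, ∠ = arctan(1116/50) ≈ 87.43°
pole (s+80): 80 + j1116 → |·| = √(80²+1116²) = √1251856 ≈ 1118.9, ∠ = arctan(1116/80) ≈ 85.90°
|G| = 1000 · 1.4244e+09 / 1.3953e+09 ≈ 1020.9
Gain = 20 log₁₀(1020.9) ≈ 60.18 dB
∠G = 257.16° − 262.05° = -4.89°

ω = 195: 63.2 dB, -9.2°; ω = 1116: 60.2 dB, -4.9°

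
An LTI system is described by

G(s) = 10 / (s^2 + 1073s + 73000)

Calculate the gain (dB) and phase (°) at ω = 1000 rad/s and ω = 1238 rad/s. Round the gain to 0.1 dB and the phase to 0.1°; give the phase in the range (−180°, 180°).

Substitute s = j1000:
Numerator: 10 = 10 + j0
Denominator: (j1000)^2 + 1073(j1000) + 73000 = -927000 + j1073000
|N| = √(10² + 0²) ≈ 10, ∠N ≈ 0.00°
|D| = √(927000² + 1073000²) ≈ 1.418e+06, ∠D ≈ 130.82°
|G| = 10 / 1.418e+06 ≈ 7.0522e-06
Gain = 20 log₁₀(7.0522e-06) ≈ -103.03 dB
∠G = 0.00° − 130.82° = -130.82°

Substitute s = j1238:
Numerator: 10 = 10 + j0
Denominator: (j1238)^2 + 1073(j1238) + 73000 = -1459644 + j1328374
|N| = √(10² + 0²) ≈ 10, ∠N ≈ 0.00°
|D| = √(1459644² + 1328374²) ≈ 1.9736e+06, ∠D ≈ 137.70°
|G| = 10 / 1.9736e+06 ≈ 5.0669e-06
Gain = 20 log₁₀(5.0669e-06) ≈ -105.91 dB
∠G = 0.00° − 137.70° = -137.70°

ω = 1000: -103.0 dB, -130.8°; ω = 1238: -105.9 dB, -137.7°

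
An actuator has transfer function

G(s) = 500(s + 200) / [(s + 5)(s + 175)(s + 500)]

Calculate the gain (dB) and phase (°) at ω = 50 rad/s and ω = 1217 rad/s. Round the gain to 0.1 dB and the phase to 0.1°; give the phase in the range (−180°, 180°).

At s = jω = j50:
zero (s+200): 200 + j50 → |·| = √(200²+50²) = √42500 ≈ 206.16, ∠ = arctan(50/200) ≈ 14.04°
pole (s+5): 5 + j50 → |·| = √(5²+50²) = √2525 ≈ 50.249, ∠ = arctan(50/5) ≈ 84.29°
pole (s+175): 175 + j50 → |·| = √(175²+50²) = √33125 ≈ 182, ∠ = arctan(50/175) ≈ 15.95°
pole (s+500): 500 + j50 → |·| = √(500²+50²) = √252500 ≈ 502.49, ∠ = arctan(50/500) ≈ 5.71°
|G| = 500 · 206.16 / 4.5954e+06 ≈ 0.022431
Gain = 20 log₁₀(0.022431) ≈ -32.98 dB
∠G = 14.04° − 105.95° = -91.91°

At s = jω = j1217:
zero (s+200): 200 + j1217 → |·| = √(200²+1217²) = √1521089 ≈ 1233.3, ∠ = arctan(1217/200) ≈ 80.67°
pole (s+5): 5 + j1217 → |·| = √(5²+1217²) = √1481114 ≈ 1217, ∠ = arctan(1217/5) ≈ 89.76°
pole (s+175): 175 + j1217 → |·| = √(175²+1217²) = √1511714 ≈ 1229.5, ∠ = arctan(1217/175) ≈ 81.82°
pole (s+500): 500 + j1217 → |·| = √(500²+1217²) = √1731089 ≈ 1315.7, ∠ = arctan(1217/500) ≈ 67.66°
|G| = 500 · 1233.3 / 1.9687e+09 ≈ 0.00031323
Gain = 20 log₁₀(0.00031323) ≈ -70.08 dB
∠G = 80.67° − 239.24° = -158.57°

ω = 50: -33.0 dB, -91.9°; ω = 1217: -70.1 dB, -158.6°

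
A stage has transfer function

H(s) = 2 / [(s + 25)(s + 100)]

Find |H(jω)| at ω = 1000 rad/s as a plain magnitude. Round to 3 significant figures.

At s = jω = j1000:
pole (s+25): 25 + j1000 → |·| = √(25²+1000²) = √1000625 ≈ 1000.3, ∠ = arctan(1000/25) ≈ 88.57°
pole (s+100): 100 + j1000 → |·| = √(100²+1000²) = √1010000 ≈ 1005, ∠ = arctan(1000/100) ≈ 84.29°
|H| = 2 / 1.0053e+06 ≈ 1.9895e-06

1.99e-06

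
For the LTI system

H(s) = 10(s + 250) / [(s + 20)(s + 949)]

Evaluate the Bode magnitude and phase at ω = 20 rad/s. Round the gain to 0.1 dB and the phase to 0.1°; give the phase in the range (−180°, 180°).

At s = jω = j20:
zero (s+250): 250 + j20 → |·| = √(250²+20²) = √62900 ≈ 250.8, ∠ = arctan(20/250) ≈ 4.57°
pole (s+20): 20 + j20 → |·| = √(20²+20²) = √800 ≈ 28.284, ∠ = arctan(20/20) ≈ 45.00°
pole (s+949): 949 + j20 → |·| = √(949²+20²) = √901001 ≈ 949.21, ∠ = arctan(20/949) ≈ 1.21°
|H| = 10 · 250.8 / 26847 ≈ 0.093418
Gain = 20 log₁₀(0.093418) ≈ -20.59 dB
∠H = 4.57° − 46.21° = -41.64°

-20.6 dB, -41.6°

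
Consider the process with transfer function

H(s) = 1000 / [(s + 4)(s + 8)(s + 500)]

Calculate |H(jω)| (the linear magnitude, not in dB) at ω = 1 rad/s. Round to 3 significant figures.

At s = jω = j1:
pole (s+4): 4 + j1 → |·| = √(4²+1²) = √17 ≈ 4.1231, ∠ = arctan(1/4) ≈ 14.04°
pole (s+8): 8 + j1 → |·| = √(8²+1²) = √65 ≈ 8.0623, ∠ = arctan(1/8) ≈ 7.13°
pole (s+500): 500 + j1 → |·| = √(500²+1²) = √250001 ≈ 500, ∠ = arctan(1/500) ≈ 0.11°
|H| = 1000 / 16621 ≈ 0.060165

0.0602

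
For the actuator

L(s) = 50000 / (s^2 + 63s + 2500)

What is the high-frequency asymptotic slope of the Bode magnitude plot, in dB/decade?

-40 dB/decade

Each pole contributes −20 dB/decade at high frequency; each zero contributes +20 dB/decade.
Net: 0 zero(s) − 2 pole(s) → -40 dB/decade.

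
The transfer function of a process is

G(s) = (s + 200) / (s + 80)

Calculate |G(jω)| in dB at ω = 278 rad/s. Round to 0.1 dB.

At s = jω = j278:
zero (s+200): 200 + j278 → |·| = √(200²+278²) = √117284 ≈ 342.47, ∠ = arctan(278/200) ≈ 54.27°
pole (s+80): 80 + j278 → |·| = √(80²+278²) = √83684 ≈ 289.28, ∠ = arctan(278/80) ≈ 73.95°
|G| = 1 · 342.47 / 289.28 ≈ 1.1839
Gain = 20 log₁₀(1.1839) ≈ 1.47 dB

1.5 dB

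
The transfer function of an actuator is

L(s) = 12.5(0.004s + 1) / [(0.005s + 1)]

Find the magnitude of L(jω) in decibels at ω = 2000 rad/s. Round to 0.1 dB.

At ω = 2000 rad/s:
zero (1 + j2000·0.004) = 1 + j8 → |·| ≈ 8.0623, ∠ ≈ 82.87°
pole (1 + j2000·0.005) = 1 + j10 → |·| ≈ 10.05, ∠ ≈ 84.29°
|L| = 12.5 · 8.0623 / (10.05) ≈ 10.028
Gain = 20 log₁₀(10.028) ≈ 20.02 dB

20.0 dB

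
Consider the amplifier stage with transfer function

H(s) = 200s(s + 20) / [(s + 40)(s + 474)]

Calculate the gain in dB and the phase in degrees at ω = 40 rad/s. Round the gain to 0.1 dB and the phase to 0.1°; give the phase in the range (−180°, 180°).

22.5 dB, 103.6°

At s = jω = j40:
zero (s+20): 20 + j40 → |·| = √(20²+40²) = √2000 ≈ 44.721, ∠ = arctan(40/20) ≈ 63.43°
zero at origin: s = j40 → |·| = 40, ∠ = 90.00°
pole (s+40): 40 + j40 → |·| = √(40²+40²) = √3200 ≈ 56.569, ∠ = arctan(40/40) ≈ 45.00°
pole (s+474): 474 + j40 → |·| = √(474²+40²) = √226276 ≈ 475.68, ∠ = arctan(40/474) ≈ 4.82°
|H| = 200 · 1788.8 / 26909 ≈ 13.295
Gain = 20 log₁₀(13.295) ≈ 22.47 dB
∠H = 153.43° − 49.82° = 103.61°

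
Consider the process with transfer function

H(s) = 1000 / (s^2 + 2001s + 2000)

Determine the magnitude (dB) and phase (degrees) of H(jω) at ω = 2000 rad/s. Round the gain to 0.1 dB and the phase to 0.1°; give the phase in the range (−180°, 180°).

Substitute s = j2000:
Numerator: 1000 = 1000 + j0
Denominator: (j2000)^2 + 2001(j2000) + 2000 = -3998000 + j4002000
|N| = √(1000² + 0²) ≈ 1000, ∠N ≈ 0.00°
|D| = √(3998000² + 4002000²) ≈ 5.6569e+06, ∠D ≈ 134.97°
|H| = 1000 / 5.6569e+06 ≈ 0.00017678
Gain = 20 log₁₀(0.00017678) ≈ -75.05 dB
∠H = 0.00° − 134.97° = -134.97°

-75.1 dB, -135.0°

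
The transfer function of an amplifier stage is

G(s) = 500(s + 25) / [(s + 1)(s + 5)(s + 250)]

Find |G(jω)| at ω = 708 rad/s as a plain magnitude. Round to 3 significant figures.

0.000941

At s = jω = j708:
zero (s+25): 25 + j708 → |·| = √(25²+708²) = √501889 ≈ 708.44, ∠ = arctan(708/25) ≈ 87.98°
pole (s+1): 1 + j708 → |·| = √(1²+708²) = √501265 ≈ 708, ∠ = arctan(708/1) ≈ 89.92°
pole (s+5): 5 + j708 → |·| = √(5²+708²) = √501289 ≈ 708.02, ∠ = arctan(708/5) ≈ 89.60°
pole (s+250): 250 + j708 → |·| = √(250²+708²) = √563764 ≈ 750.84, ∠ = arctan(708/250) ≈ 70.55°
|G| = 500 · 708.44 / 3.7638e+08 ≈ 0.00094112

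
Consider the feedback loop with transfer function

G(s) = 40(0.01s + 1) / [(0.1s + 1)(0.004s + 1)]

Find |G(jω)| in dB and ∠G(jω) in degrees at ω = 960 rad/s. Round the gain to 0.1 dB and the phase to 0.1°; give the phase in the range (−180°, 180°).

At ω = 960 rad/s:
zero (1 + j960·0.01) = 1 + j9.6 → |·| ≈ 9.6519, ∠ ≈ 84.05°
pole (1 + j960·0.1) = 1 + j96 → |·| ≈ 96.005, ∠ ≈ 89.40°
pole (1 + j960·0.004) = 1 + j3.84 → |·| ≈ 3.9681, ∠ ≈ 75.40°
|G| = 40 · 9.6519 / (96.005 · 3.9681) ≈ 1.0134
Gain = 20 log₁₀(1.0134) ≈ 0.12 dB
∠G = (84.05°) − (89.40° + 75.40°) = -80.75°

0.1 dB, -80.8°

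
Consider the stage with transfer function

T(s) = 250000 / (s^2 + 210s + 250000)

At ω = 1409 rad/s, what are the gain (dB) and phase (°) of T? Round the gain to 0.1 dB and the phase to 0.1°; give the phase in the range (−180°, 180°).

-17.0 dB, -170.3°

At s = jω = j1409:
quadratic: (j1409)² + 210·j1409 + 250000 = -1735281 + j295890 → |·| ≈ 1.7603e+06, ∠ ≈ 170.32°
|T| = 250000 / 1.7603e+06 ≈ 0.14202
Gain = 20 log₁₀(0.14202) ≈ -16.95 dB
∠T = 0.00° − 170.32° = -170.32°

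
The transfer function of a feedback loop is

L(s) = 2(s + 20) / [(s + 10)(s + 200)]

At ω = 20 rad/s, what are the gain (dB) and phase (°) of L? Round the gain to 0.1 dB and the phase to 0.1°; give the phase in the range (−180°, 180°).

At s = jω = j20:
zero (s+20): 20 + j20 → |·| = √(20²+20²) = √800 ≈ 28.284, ∠ = arctan(20/20) ≈ 45.00°
pole (s+10): 10 + j20 → |·| = √(10²+20²) = √500 ≈ 22.361, ∠ = arctan(20/10) ≈ 63.43°
pole (s+200): 200 + j20 → |·| = √(200²+20²) = √40400 ≈ 201, ∠ = arctan(20/200) ≈ 5.71°
|L| = 2 · 28.284 / 4494.6 ≈ 0.012586
Gain = 20 log₁₀(0.012586) ≈ -38.00 dB
∠L = 45.00° − 69.14° = -24.14°

-38.0 dB, -24.1°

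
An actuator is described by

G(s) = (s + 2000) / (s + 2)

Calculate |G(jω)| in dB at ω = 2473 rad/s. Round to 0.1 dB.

At s = jω = j2473:
zero (s+2000): 2000 + j2473 → |·| = √(2000²+2473²) = √10115729 ≈ 3180.5, ∠ = arctan(2473/2000) ≈ 51.04°
pole (s+2): 2 + j2473 → |·| = √(2²+2473²) = √6115733 ≈ 2473, ∠ = arctan(2473/2) ≈ 89.95°
|G| = 1 · 3180.5 / 2473 ≈ 1.2861
Gain = 20 log₁₀(1.2861) ≈ 2.19 dB

2.2 dB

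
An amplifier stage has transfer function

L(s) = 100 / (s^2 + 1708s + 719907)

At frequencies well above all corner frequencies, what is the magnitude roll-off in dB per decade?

-40 dB/decade

Each pole contributes −20 dB/decade at high frequency; each zero contributes +20 dB/decade.
Net: 0 zero(s) − 2 pole(s) → -40 dB/decade.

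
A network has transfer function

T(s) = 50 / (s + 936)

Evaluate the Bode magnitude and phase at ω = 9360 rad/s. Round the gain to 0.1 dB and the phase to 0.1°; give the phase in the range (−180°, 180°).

-45.5 dB, -84.3°

At s = jω = j9360:
pole (s+936): 936 + j9360 → |·| = √(936²+9360²) = √88485696 ≈ 9406.7, ∠ = arctan(9360/936) ≈ 84.29°
|T| = 50 / 9406.7 ≈ 0.0053154
Gain = 20 log₁₀(0.0053154) ≈ -45.49 dB
∠T = 0.00° − 84.29° = -84.29°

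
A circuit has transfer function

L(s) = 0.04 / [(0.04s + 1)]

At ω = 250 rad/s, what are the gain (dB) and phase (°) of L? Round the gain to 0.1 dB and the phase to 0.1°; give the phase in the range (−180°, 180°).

At ω = 250 rad/s:
pole (1 + j250·0.04) = 1 + j10 → |·| ≈ 10.05, ∠ ≈ 84.29°
|L| = 0.04 · 1 / (10.05) ≈ 0.0039801
Gain = 20 log₁₀(0.0039801) ≈ -48.00 dB
∠L = (0°) − (84.29°) = -84.29°

-48.0 dB, -84.3°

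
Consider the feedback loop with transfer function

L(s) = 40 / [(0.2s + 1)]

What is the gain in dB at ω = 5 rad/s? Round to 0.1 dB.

29.0 dB

At ω = 5 rad/s:
pole (1 + j5·0.2) = 1 + j1 → |·| ≈ 1.4142, ∠ ≈ 45.00°
|L| = 40 · 1 / (1.4142) ≈ 28.285
Gain = 20 log₁₀(28.285) ≈ 29.03 dB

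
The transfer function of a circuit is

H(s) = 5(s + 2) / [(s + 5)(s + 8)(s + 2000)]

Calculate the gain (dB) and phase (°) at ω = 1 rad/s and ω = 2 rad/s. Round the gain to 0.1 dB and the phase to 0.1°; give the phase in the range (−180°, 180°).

ω = 1: -77.3 dB, 8.1°; ω = 2: -76.0 dB, 9.1°

At s = jω = j1:
zero (s+2): 2 + j1 → |·| = √(2²+1²) = √5 ≈ 2.2361, ∠ = arctan(1/2) ≈ 26.57°
pole (s+5): 5 + j1 → |·| = √(5²+1²) = √26 ≈ 5.099, ∠ = arctan(1/5) ≈ 11.31°
pole (s+8): 8 + j1 → |·| = √(8²+1²) = √65 ≈ 8.0623, ∠ = arctan(1/8) ≈ 7.13°
pole (s+2000): 2000 + j1 → |·| = √(2000²+1²) = √4000001 ≈ 2000, ∠ = arctan(1/2000) ≈ 0.03°
|H| = 5 · 2.2361 / 82219 ≈ 0.00013598
Gain = 20 log₁₀(0.00013598) ≈ -77.33 dB
∠H = 26.57° − 18.47° = 8.10°

At s = jω = j2:
zero (s+2): 2 + j2 → |·| = √(2²+2²) = √8 ≈ 2.8284, ∠ = arctan(2/2) ≈ 45.00°
pole (s+5): 5 + j2 → |·| = √(5²+2²) = √29 ≈ 5.3852, ∠ = arctan(2/5) ≈ 21.80°
pole (s+8): 8 + j2 → |·| = √(8²+2²) = √68 ≈ 8.2462, ∠ = arctan(2/8) ≈ 14.04°
pole (s+2000): 2000 + j2 → |·| = √(2000²+2²) = √4000004 ≈ 2000, ∠ = arctan(2/2000) ≈ 0.06°
|H| = 5 · 2.8284 / 88815 ≈ 0.00015923
Gain = 20 log₁₀(0.00015923) ≈ -75.96 dB
∠H = 45.00° − 35.90° = 9.10°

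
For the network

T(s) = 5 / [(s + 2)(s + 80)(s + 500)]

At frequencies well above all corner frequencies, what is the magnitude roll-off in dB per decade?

-60 dB/decade

Each pole contributes −20 dB/decade at high frequency; each zero contributes +20 dB/decade.
Net: 0 zero(s) − 3 pole(s) → -60 dB/decade.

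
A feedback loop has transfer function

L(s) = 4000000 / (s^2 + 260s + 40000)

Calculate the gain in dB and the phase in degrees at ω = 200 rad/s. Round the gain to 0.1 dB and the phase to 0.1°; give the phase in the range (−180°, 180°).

At s = jω = j200:
quadratic: (j200)² + 260·j200 + 40000 = 0 + j52000 → |·| ≈ 52000, ∠ ≈ 90.00°
|L| = 4000000 / 52000 ≈ 76.923
Gain = 20 log₁₀(76.923) ≈ 37.72 dB
∠L = 0.00° − 90.00° = -90.00°

37.7 dB, -90.0°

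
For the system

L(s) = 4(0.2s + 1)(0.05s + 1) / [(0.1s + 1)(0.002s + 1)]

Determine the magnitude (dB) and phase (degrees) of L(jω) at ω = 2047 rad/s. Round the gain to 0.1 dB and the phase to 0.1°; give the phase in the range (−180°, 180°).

At ω = 2047 rad/s:
zero (1 + j2047·0.2) = 1 + j409.4 → |·| ≈ 409.4, ∠ ≈ 89.86°
zero (1 + j2047·0.05) = 1 + j102.35 → |·| ≈ 102.35, ∠ ≈ 89.44°
pole (1 + j2047·0.1) = 1 + j204.7 → |·| ≈ 204.7, ∠ ≈ 89.72°
pole (1 + j2047·0.002) = 1 + j4.094 → |·| ≈ 4.2144, ∠ ≈ 76.27°
|L| = 4 · 409.4 · 102.35 / (204.7 · 4.2144) ≈ 194.29
Gain = 20 log₁₀(194.29) ≈ 45.77 dB
∠L = (89.86° + 89.44°) − (89.72° + 76.27°) = 13.31°

45.8 dB, 13.3°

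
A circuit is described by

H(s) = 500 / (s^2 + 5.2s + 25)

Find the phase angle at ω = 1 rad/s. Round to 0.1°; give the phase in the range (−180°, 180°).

At s = jω = j1:
quadratic: (j1)² + 5.2·j1 + 25 = 24 + j5.2 → |·| ≈ 24.557, ∠ ≈ 12.23°
∠H = 0.00° − 12.23° = -12.23°

-12.2°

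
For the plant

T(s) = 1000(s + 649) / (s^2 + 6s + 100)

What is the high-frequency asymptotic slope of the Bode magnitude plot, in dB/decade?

Each pole contributes −20 dB/decade at high frequency; each zero contributes +20 dB/decade.
Net: 1 zero(s) − 2 pole(s) → -20 dB/decade.

-20 dB/decade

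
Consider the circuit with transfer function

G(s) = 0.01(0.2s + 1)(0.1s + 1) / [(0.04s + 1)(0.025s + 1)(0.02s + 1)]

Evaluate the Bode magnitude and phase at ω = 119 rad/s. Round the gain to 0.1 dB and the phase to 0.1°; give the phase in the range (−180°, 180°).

At ω = 119 rad/s:
zero (1 + j119·0.2) = 1 + j23.8 → |·| ≈ 23.821, ∠ ≈ 87.59°
zero (1 + j119·0.1) = 1 + j11.9 → |·| ≈ 11.942, ∠ ≈ 85.20°
pole (1 + j119·0.04) = 1 + j4.76 → |·| ≈ 4.8639, ∠ ≈ 78.14°
pole (1 + j119·0.025) = 1 + j2.975 → |·| ≈ 3.1386, ∠ ≈ 71.42°
pole (1 + j119·0.02) = 1 + j2.38 → |·| ≈ 2.5815, ∠ ≈ 67.21°
|G| = 0.01 · 23.821 · 11.942 / (4.8639 · 3.1386 · 2.5815) ≈ 0.072185
Gain = 20 log₁₀(0.072185) ≈ -22.83 dB
∠G = (87.59° + 85.20°) − (78.14° + 71.42° + 67.21°) = -43.98°

-22.8 dB, -44.0°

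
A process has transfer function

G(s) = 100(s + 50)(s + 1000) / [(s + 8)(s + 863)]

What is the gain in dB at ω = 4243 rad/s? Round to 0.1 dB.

40.1 dB

At s = jω = j4243:
zero (s+50): 50 + j4243 → |·| = √(50²+4243²) = √18005549 ≈ 4243.3, ∠ = arctan(4243/50) ≈ 89.32°
zero (s+1000): 1000 + j4243 → |·| = √(1000²+4243²) = √19003049 ≈ 4359.2, ∠ = arctan(4243/1000) ≈ 76.74°
pole (s+8): 8 + j4243 → |·| = √(8²+4243²) = √18003113 ≈ 4243, ∠ = arctan(4243/8) ≈ 89.89°
pole (s+863): 863 + j4243 → |·| = √(863²+4243²) = √18747818 ≈ 4329.9, ∠ = arctan(4243/863) ≈ 78.50°
|G| = 100 · 1.8497e+07 / 1.8372e+07 ≈ 100.68
Gain = 20 log₁₀(100.68) ≈ 40.06 dB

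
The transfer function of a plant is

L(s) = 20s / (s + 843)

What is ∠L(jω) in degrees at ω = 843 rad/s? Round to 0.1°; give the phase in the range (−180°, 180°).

At s = jω = j843:
zero at origin: s = j843 → |·| = 843, ∠ = 90.00°
pole (s+843): 843 + j843 → |·| = √(843²+843²) = √1421298 ≈ 1192.2, ∠ = arctan(843/843) ≈ 45.00°
∠L = 90.00° − 45.00° = 45.00°

45.0°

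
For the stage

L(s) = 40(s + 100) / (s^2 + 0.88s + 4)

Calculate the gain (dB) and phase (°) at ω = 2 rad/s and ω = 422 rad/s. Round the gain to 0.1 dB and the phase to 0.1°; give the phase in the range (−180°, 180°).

ω = 2: 67.1 dB, -88.9°; ω = 422: -20.2 dB, -103.2°

At s = jω = j2:
zero (s+100): 100 + j2 → |·| = √(100²+2²) = √10004 ≈ 100.02, ∠ = arctan(2/100) ≈ 1.15°
quadratic: (j2)² + 0.88·j2 + 4 = 0 + j1.76 → |·| ≈ 1.76, ∠ ≈ 90.00°
|L| = 40 · 100.02 / 1.76 ≈ 2273.2
Gain = 20 log₁₀(2273.2) ≈ 67.13 dB
∠L = 1.15° − 90.00° = -88.85°

At s = jω = j422:
zero (s+100): 100 + j422 → |·| = √(100²+422²) = √188084 ≈ 433.69, ∠ = arctan(422/100) ≈ 76.67°
quadratic: (j422)² + 0.88·j422 + 4 = -178080 + j371.36 → |·| ≈ 1.7808e+05, ∠ ≈ 179.88°
|L| = 40 · 433.69 / 1.7808e+05 ≈ 0.097415
Gain = 20 log₁₀(0.097415) ≈ -20.23 dB
∠L = 76.67° − 179.88° = -103.21°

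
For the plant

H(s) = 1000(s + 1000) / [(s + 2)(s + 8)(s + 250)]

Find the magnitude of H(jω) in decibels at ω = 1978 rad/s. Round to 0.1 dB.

-70.9 dB

At s = jω = j1978:
zero (s+1000): 1000 + j1978 → |·| = √(1000²+1978²) = √4912484 ≈ 2216.4, ∠ = arctan(1978/1000) ≈ 63.18°
pole (s+2): 2 + j1978 → |·| = √(2²+1978²) = √3912488 ≈ 1978, ∠ = arctan(1978/2) ≈ 89.94°
pole (s+8): 8 + j1978 → |·| = √(8²+1978²) = √3912548 ≈ 1978, ∠ = arctan(1978/8) ≈ 89.77°
pole (s+250): 250 + j1978 → |·| = √(250²+1978²) = √3974984 ≈ 1993.7, ∠ = arctan(1978/250) ≈ 82.80°
|H| = 1000 · 2216.4 / 7.8003e+09 ≈ 0.00028414
Gain = 20 log₁₀(0.00028414) ≈ -70.93 dB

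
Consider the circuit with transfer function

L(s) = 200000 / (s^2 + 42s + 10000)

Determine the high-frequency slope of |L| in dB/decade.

-40 dB/decade

Each pole contributes −20 dB/decade at high frequency; each zero contributes +20 dB/decade.
Net: 0 zero(s) − 2 pole(s) → -40 dB/decade.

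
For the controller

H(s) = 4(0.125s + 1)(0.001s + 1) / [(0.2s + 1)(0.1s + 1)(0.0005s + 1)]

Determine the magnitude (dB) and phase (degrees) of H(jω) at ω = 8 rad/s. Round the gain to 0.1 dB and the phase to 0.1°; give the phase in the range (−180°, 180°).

7.4 dB, -51.4°

At ω = 8 rad/s:
zero (1 + j8·0.125) = 1 + j1 → |·| ≈ 1.4142, ∠ ≈ 45.00°
zero (1 + j8·0.001) = 1 + j0.008 → |·| ≈ 1, ∠ ≈ 0.46°
pole (1 + j8·0.2) = 1 + j1.6 → |·| ≈ 1.8868, ∠ ≈ 57.99°
pole (1 + j8·0.1) = 1 + j0.8 → |·| ≈ 1.2806, ∠ ≈ 38.66°
pole (1 + j8·0.0005) = 1 + j0.004 → |·| ≈ 1, ∠ ≈ 0.23°
|H| = 4 · 1.4142 · 1 / (1.8868 · 1.2806 · 1) ≈ 2.3412
Gain = 20 log₁₀(2.3412) ≈ 7.39 dB
∠H = (45.00° + 0.46°) − (57.99° + 38.66° + 0.23°) = -51.42°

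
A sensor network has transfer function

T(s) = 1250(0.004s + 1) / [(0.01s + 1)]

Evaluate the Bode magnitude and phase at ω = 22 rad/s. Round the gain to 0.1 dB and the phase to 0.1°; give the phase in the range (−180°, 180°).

61.8 dB, -7.4°

At ω = 22 rad/s:
zero (1 + j22·0.004) = 1 + j0.088 → |·| ≈ 1.0039, ∠ ≈ 5.03°
pole (1 + j22·0.01) = 1 + j0.22 → |·| ≈ 1.0239, ∠ ≈ 12.41°
|T| = 1250 · 1.0039 / (1.0239) ≈ 1225.6
Gain = 20 log₁₀(1225.6) ≈ 61.77 dB
∠T = (5.03°) − (12.41°) = -7.38°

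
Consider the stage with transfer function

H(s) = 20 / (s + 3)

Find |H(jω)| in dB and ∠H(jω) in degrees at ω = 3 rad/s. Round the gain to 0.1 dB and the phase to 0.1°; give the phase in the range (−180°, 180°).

Substitute s = j3:
Numerator: 20 = 20 + j0
Denominator: (j3) + 3 = 3 + j3
|N| = √(20² + 0²) ≈ 20, ∠N ≈ 0.00°
|D| = √(3² + 3²) ≈ 4.2426, ∠D ≈ 45.00°
|H| = 20 / 4.2426 ≈ 4.7141
Gain = 20 log₁₀(4.7141) ≈ 13.47 dB
∠H = 0.00° − 45.00° = -45.00°

13.5 dB, -45.0°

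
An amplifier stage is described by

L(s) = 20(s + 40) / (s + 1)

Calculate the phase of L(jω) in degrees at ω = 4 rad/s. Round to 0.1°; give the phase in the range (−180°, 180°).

At s = jω = j4:
zero (s+40): 40 + j4 → |·| = √(40²+4²) = √1616 ≈ 40.2, ∠ = arctan(4/40) ≈ 5.71°
pole (s+1): 1 + j4 → |·| = √(1²+4²) = √17 ≈ 4.1231, ∠ = arctan(4/1) ≈ 75.96°
∠L = 5.71° − 75.96° = -70.25°

-70.3°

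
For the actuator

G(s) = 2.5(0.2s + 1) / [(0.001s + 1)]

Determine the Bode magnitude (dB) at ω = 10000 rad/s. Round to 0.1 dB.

53.9 dB

At ω = 10000 rad/s:
zero (1 + j10000·0.2) = 1 + j2000 → |·| ≈ 2000, ∠ ≈ 89.97°
pole (1 + j10000·0.001) = 1 + j10 → |·| ≈ 10.05, ∠ ≈ 84.29°
|G| = 2.5 · 2000 / (10.05) ≈ 497.51
Gain = 20 log₁₀(497.51) ≈ 53.94 dB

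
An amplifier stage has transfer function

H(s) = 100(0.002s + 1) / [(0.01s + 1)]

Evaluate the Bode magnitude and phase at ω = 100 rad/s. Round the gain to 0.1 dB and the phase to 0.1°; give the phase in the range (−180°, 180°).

At ω = 100 rad/s:
zero (1 + j100·0.002) = 1 + j0.2 → |·| ≈ 1.0198, ∠ ≈ 11.31°
pole (1 + j100·0.01) = 1 + j1 → |·| ≈ 1.4142, ∠ ≈ 45.00°
|H| = 100 · 1.0198 / (1.4142) ≈ 72.111
Gain = 20 log₁₀(72.111) ≈ 37.16 dB
∠H = (11.31°) − (45.00°) = -33.69°

37.2 dB, -33.7°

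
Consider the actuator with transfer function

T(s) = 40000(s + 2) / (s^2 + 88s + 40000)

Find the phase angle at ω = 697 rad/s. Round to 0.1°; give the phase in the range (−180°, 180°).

At s = jω = j697:
zero (s+2): 2 + j697 → |·| = √(2²+697²) = √485813 ≈ 697, ∠ = arctan(697/2) ≈ 89.84°
quadratic: (j697)² + 88·j697 + 40000 = -445809 + j61336 → |·| ≈ 4.5001e+05, ∠ ≈ 172.17°
∠T = 89.84° − 172.17° = -82.33°

-82.3°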